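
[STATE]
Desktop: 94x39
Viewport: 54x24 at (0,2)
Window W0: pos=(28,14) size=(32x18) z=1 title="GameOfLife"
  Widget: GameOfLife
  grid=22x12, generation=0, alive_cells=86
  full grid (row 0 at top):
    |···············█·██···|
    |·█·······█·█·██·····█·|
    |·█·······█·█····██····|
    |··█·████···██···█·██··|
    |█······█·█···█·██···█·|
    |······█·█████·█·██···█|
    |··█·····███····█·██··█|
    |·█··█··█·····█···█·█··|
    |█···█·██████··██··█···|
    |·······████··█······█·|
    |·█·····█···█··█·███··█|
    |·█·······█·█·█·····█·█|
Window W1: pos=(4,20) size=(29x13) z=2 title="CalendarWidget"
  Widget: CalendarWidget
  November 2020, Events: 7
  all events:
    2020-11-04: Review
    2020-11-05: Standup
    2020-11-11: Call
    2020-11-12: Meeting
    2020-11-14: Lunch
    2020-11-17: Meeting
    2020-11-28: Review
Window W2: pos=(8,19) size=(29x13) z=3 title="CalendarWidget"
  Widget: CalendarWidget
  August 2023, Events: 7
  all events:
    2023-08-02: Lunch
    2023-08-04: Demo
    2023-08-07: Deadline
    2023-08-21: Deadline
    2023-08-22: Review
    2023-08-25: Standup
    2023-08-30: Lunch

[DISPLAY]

                                                      
                                                      
                                                      
                                                      
                                                      
                                                      
                                                      
                                                      
                                                      
                                                      
                                                      
                                                      
                            ┏━━━━━━━━━━━━━━━━━━━━━━━━━
                            ┃ GameOfLife              
                            ┠─────────────────────────
                            ┃Gen: 0                   
                            ┃···············█·██···   
        ┏━━━━━━━━━━━━━━━━━━━━━━━━━━━┓·█·█·██·····█·   
    ┏━━━┃ CalendarWidget            ┃·█·█····██····   
    ┃ Ca┠───────────────────────────┨···██···█·██··   
    ┠───┃        August 2023        ┃·█···█·██···█·   
    ┃   ┃Mo Tu We Th Fr Sa Su       ┃█████·█·██···█   
    ┃Mo ┃    1  2*  3  4*  5  6     ┃███····█·██··█   
    ┃   ┃ 7*  8  9 10 11 12 13      ┃·····█···█·█··   


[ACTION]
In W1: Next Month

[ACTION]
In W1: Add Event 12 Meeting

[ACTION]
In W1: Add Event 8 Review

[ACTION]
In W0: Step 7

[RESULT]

                                                      
                                                      
                                                      
                                                      
                                                      
                                                      
                                                      
                                                      
                                                      
                                                      
                                                      
                                                      
                            ┏━━━━━━━━━━━━━━━━━━━━━━━━━
                            ┃ GameOfLife              
                            ┠─────────────────────────
                            ┃Gen: 7                   
                            ┃·················█····   
        ┏━━━━━━━━━━━━━━━━━━━━━━━━━━━┓·········██···   
    ┏━━━┃ CalendarWidget            ┃··········██··   
    ┃ Ca┠───────────────────────────┨█········██···   
    ┠───┃        August 2023        ┃██·······█····   
    ┃   ┃Mo Tu We Th Fr Sa Su       ┃··········█···   
    ┃Mo ┃    1  2*  3  4*  5  6     ┃···········██·   
    ┃   ┃ 7*  8  9 10 11 12 13      ┃··············   


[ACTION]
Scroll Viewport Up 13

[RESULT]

                                                      
                                                      
                                                      
                                                      
                                                      
                                                      
                                                      
                                                      
                                                      
                                                      
                                                      
                                                      
                                                      
                                                      
                            ┏━━━━━━━━━━━━━━━━━━━━━━━━━
                            ┃ GameOfLife              
                            ┠─────────────────────────
                            ┃Gen: 7                   
                            ┃·················█····   
        ┏━━━━━━━━━━━━━━━━━━━━━━━━━━━┓·········██···   
    ┏━━━┃ CalendarWidget            ┃··········██··   
    ┃ Ca┠───────────────────────────┨█········██···   
    ┠───┃        August 2023        ┃██·······█····   
    ┃   ┃Mo Tu We Th Fr Sa Su       ┃··········█···   


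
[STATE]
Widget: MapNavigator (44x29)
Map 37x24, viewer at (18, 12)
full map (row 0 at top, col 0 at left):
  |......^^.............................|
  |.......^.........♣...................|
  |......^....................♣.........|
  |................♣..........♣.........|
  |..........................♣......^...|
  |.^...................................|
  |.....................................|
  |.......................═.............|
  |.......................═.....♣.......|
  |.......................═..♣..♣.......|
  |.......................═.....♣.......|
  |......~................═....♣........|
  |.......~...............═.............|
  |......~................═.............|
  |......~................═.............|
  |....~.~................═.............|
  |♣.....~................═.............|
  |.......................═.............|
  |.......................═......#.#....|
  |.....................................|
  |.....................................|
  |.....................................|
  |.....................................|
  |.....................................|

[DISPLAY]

                                            
                                            
    ......^^.............................   
    .......^.........♣...................   
    ......^....................♣.........   
    ................♣..........♣.........   
    ..........................♣......^...   
    .^...................................   
    .....................................   
    .......................═.............   
    .......................═.....♣.......   
    .......................═..♣..♣.......   
    .......................═.....♣.......   
    ......~................═....♣........   
    .......~..........@....═.............   
    ......~................═.............   
    ......~................═.............   
    ....~.~................═.............   
    ♣.....~................═.............   
    .......................═.............   
    .......................═......#.#....   
    .....................................   
    .....................................   
    .....................................   
    .....................................   
    .....................................   
                                            
                                            
                                            


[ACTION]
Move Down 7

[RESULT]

    .^...................................   
    .....................................   
    .......................═.............   
    .......................═.....♣.......   
    .......................═..♣..♣.......   
    .......................═.....♣.......   
    ......~................═....♣........   
    .......~...............═.............   
    ......~................═.............   
    ......~................═.............   
    ....~.~................═.............   
    ♣.....~................═.............   
    .......................═.............   
    .......................═......#.#....   
    ..................@..................   
    .....................................   
    .....................................   
    .....................................   
    .....................................   
                                            
                                            
                                            
                                            
                                            
                                            
                                            
                                            
                                            
                                            


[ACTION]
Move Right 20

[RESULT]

.......................                     
.......................                     
.........═.............                     
.........═.....♣.......                     
.........═..♣..♣.......                     
.........═.....♣.......                     
.........═....♣........                     
.........═.............                     
.........═.............                     
.........═.............                     
.........═.............                     
.........═.............                     
.........═.............                     
.........═......#.#....                     
......................@                     
.......................                     
.......................                     
.......................                     
.......................                     
                                            
                                            
                                            
                                            
                                            
                                            
                                            
                                            
                                            
                                            


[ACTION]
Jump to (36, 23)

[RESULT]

.........═..♣..♣.......                     
.........═.....♣.......                     
.........═....♣........                     
.........═.............                     
.........═.............                     
.........═.............                     
.........═.............                     
.........═.............                     
.........═.............                     
.........═......#.#....                     
.......................                     
.......................                     
.......................                     
.......................                     
......................@                     
                                            
                                            
                                            
                                            
                                            
                                            
                                            
                                            
                                            
                                            
                                            
                                            
                                            
                                            


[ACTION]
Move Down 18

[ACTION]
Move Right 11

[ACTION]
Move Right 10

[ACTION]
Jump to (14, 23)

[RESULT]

        .......................═..♣..♣......
        .......................═.....♣......
        ......~................═....♣.......
        .......~...............═............
        ......~................═............
        ......~................═............
        ....~.~................═............
        ♣.....~................═............
        .......................═............
        .......................═......#.#...
        ....................................
        ....................................
        ....................................
        ....................................
        ..............@.....................
                                            
                                            
                                            
                                            
                                            
                                            
                                            
                                            
                                            
                                            
                                            
                                            
                                            
                                            


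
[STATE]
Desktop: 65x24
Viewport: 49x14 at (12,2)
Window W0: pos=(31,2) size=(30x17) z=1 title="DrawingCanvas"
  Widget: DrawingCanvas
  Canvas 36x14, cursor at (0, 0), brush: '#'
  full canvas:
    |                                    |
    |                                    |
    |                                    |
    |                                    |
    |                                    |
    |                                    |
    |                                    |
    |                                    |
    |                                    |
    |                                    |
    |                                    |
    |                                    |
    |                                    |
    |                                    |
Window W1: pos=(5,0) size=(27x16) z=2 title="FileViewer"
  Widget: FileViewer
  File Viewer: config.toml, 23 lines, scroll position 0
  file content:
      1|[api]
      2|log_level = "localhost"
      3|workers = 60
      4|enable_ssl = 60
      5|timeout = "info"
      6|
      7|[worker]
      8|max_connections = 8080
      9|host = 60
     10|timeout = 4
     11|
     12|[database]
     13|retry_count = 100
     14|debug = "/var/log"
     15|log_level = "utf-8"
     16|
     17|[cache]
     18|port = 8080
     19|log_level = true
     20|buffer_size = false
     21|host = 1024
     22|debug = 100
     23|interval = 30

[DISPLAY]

───────────────────┨━━━━━━━━━━━━━━━━━━━━━━━━━━━━┓
                  ▲┃ DrawingCanvas              ┃
vel = "localhost" █┃────────────────────────────┨
s = 60            ░┃+                           ┃
_ssl = 60         ░┃                            ┃
t = "info"        ░┃                            ┃
                  ░┃                            ┃
r]                ░┃                            ┃
nnections = 8080  ░┃                            ┃
 60               ░┃                            ┃
t = 4             ░┃                            ┃
                  ░┃                            ┃
ase]              ▼┃                            ┃
━━━━━━━━━━━━━━━━━━━┛                            ┃


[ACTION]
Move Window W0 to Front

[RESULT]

───────────────────┏━━━━━━━━━━━━━━━━━━━━━━━━━━━━┓
                  ▲┃ DrawingCanvas              ┃
vel = "localhost" █┠────────────────────────────┨
s = 60            ░┃+                           ┃
_ssl = 60         ░┃                            ┃
t = "info"        ░┃                            ┃
                  ░┃                            ┃
r]                ░┃                            ┃
nnections = 8080  ░┃                            ┃
 60               ░┃                            ┃
t = 4             ░┃                            ┃
                  ░┃                            ┃
ase]              ▼┃                            ┃
━━━━━━━━━━━━━━━━━━━┃                            ┃


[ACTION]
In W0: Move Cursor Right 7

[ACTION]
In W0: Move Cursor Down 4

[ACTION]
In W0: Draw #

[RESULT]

───────────────────┏━━━━━━━━━━━━━━━━━━━━━━━━━━━━┓
                  ▲┃ DrawingCanvas              ┃
vel = "localhost" █┠────────────────────────────┨
s = 60            ░┃                            ┃
_ssl = 60         ░┃                            ┃
t = "info"        ░┃                            ┃
                  ░┃                            ┃
r]                ░┃       #                    ┃
nnections = 8080  ░┃                            ┃
 60               ░┃                            ┃
t = 4             ░┃                            ┃
                  ░┃                            ┃
ase]              ▼┃                            ┃
━━━━━━━━━━━━━━━━━━━┃                            ┃


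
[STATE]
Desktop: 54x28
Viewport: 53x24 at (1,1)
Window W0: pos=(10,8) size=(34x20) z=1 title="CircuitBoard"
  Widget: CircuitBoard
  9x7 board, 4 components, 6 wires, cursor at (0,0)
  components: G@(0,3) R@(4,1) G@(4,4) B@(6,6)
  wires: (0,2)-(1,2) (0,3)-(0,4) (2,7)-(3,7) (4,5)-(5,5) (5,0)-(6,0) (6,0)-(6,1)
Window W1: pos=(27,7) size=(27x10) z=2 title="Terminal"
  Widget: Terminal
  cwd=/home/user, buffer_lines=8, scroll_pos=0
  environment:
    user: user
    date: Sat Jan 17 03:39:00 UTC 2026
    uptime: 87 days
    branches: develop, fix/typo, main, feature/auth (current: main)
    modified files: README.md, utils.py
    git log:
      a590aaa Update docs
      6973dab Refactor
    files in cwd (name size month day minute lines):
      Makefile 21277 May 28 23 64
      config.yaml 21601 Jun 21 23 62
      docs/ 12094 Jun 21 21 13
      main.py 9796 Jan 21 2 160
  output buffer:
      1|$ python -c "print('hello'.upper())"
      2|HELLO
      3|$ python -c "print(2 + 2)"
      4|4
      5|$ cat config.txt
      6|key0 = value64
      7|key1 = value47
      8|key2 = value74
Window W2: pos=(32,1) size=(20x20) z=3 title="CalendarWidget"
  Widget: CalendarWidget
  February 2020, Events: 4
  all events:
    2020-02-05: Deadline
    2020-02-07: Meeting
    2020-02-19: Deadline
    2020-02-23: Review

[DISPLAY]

                               ┏━━━━━━━━━━━━━━━━━━┓  
                               ┃ CalendarWidget   ┃  
                               ┠──────────────────┨  
                               ┃  February 2020   ┃  
                               ┃Mo Tu We Th Fr Sa ┃  
                               ┃                1 ┃  
                          ┏━━━━┃ 3  4  5*  6  7*  ┃━┓
         ┏━━━━━━━━━━━━━━━━┃ Ter┃10 11 12 13 14 15 ┃ ┃
         ┃ CircuitBoard   ┠────┃17 18 19* 20 21 22┃─┨
         ┠────────────────┃$ py┃24 25 26 27 28 29 ┃o┃
         ┃   0 1 2 3 4 5 6┃HELL┃                  ┃ ┃
         ┃0  [.]      ·   ┃$ py┃                  ┃)┃
         ┃            │   ┃4   ┃                  ┃ ┃
         ┃1           ·   ┃$ ca┃                  ┃ ┃
         ┃                ┃key0┃                  ┃ ┃
         ┃2               ┗━━━━┃                  ┃━┛
         ┃                     ┃                  ┃  
         ┃3                    ┃                  ┃  
         ┃                     ┃                  ┃  
         ┃4       R           G┗━━━━━━━━━━━━━━━━━━┛  
         ┃                        │       ┃          
         ┃5   ·                   ·       ┃          
         ┃    │                           ┃          
         ┃6   · ─ ·                   B   ┃          


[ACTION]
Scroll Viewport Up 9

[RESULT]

                                                     
                               ┏━━━━━━━━━━━━━━━━━━┓  
                               ┃ CalendarWidget   ┃  
                               ┠──────────────────┨  
                               ┃  February 2020   ┃  
                               ┃Mo Tu We Th Fr Sa ┃  
                               ┃                1 ┃  
                          ┏━━━━┃ 3  4  5*  6  7*  ┃━┓
         ┏━━━━━━━━━━━━━━━━┃ Ter┃10 11 12 13 14 15 ┃ ┃
         ┃ CircuitBoard   ┠────┃17 18 19* 20 21 22┃─┨
         ┠────────────────┃$ py┃24 25 26 27 28 29 ┃o┃
         ┃   0 1 2 3 4 5 6┃HELL┃                  ┃ ┃
         ┃0  [.]      ·   ┃$ py┃                  ┃)┃
         ┃            │   ┃4   ┃                  ┃ ┃
         ┃1           ·   ┃$ ca┃                  ┃ ┃
         ┃                ┃key0┃                  ┃ ┃
         ┃2               ┗━━━━┃                  ┃━┛
         ┃                     ┃                  ┃  
         ┃3                    ┃                  ┃  
         ┃                     ┃                  ┃  
         ┃4       R           G┗━━━━━━━━━━━━━━━━━━┛  
         ┃                        │       ┃          
         ┃5   ·                   ·       ┃          
         ┃    │                           ┃          


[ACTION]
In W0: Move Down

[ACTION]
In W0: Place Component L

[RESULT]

                                                     
                               ┏━━━━━━━━━━━━━━━━━━┓  
                               ┃ CalendarWidget   ┃  
                               ┠──────────────────┨  
                               ┃  February 2020   ┃  
                               ┃Mo Tu We Th Fr Sa ┃  
                               ┃                1 ┃  
                          ┏━━━━┃ 3  4  5*  6  7*  ┃━┓
         ┏━━━━━━━━━━━━━━━━┃ Ter┃10 11 12 13 14 15 ┃ ┃
         ┃ CircuitBoard   ┠────┃17 18 19* 20 21 22┃─┨
         ┠────────────────┃$ py┃24 25 26 27 28 29 ┃o┃
         ┃   0 1 2 3 4 5 6┃HELL┃                  ┃ ┃
         ┃0           ·   ┃$ py┃                  ┃)┃
         ┃            │   ┃4   ┃                  ┃ ┃
         ┃1  [L]      ·   ┃$ ca┃                  ┃ ┃
         ┃                ┃key0┃                  ┃ ┃
         ┃2               ┗━━━━┃                  ┃━┛
         ┃                     ┃                  ┃  
         ┃3                    ┃                  ┃  
         ┃                     ┃                  ┃  
         ┃4       R           G┗━━━━━━━━━━━━━━━━━━┛  
         ┃                        │       ┃          
         ┃5   ·                   ·       ┃          
         ┃    │                           ┃          


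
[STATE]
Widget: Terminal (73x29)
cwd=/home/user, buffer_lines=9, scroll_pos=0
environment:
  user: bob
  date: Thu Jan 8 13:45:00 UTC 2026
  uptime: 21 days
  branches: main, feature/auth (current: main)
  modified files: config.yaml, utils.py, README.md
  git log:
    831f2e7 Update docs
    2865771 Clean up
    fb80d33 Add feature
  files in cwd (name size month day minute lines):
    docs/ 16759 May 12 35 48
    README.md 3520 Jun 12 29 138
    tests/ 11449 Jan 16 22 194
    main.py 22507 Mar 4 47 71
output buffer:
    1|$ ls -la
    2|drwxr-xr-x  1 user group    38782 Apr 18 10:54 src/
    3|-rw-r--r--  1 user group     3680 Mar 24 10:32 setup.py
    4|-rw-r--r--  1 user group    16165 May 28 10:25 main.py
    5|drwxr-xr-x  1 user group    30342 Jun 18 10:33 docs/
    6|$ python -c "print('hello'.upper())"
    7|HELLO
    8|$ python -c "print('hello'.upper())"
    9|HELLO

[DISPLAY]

$ ls -la                                                                 
drwxr-xr-x  1 user group    38782 Apr 18 10:54 src/                      
-rw-r--r--  1 user group     3680 Mar 24 10:32 setup.py                  
-rw-r--r--  1 user group    16165 May 28 10:25 main.py                   
drwxr-xr-x  1 user group    30342 Jun 18 10:33 docs/                     
$ python -c "print('hello'.upper())"                                     
HELLO                                                                    
$ python -c "print('hello'.upper())"                                     
HELLO                                                                    
$ █                                                                      
                                                                         
                                                                         
                                                                         
                                                                         
                                                                         
                                                                         
                                                                         
                                                                         
                                                                         
                                                                         
                                                                         
                                                                         
                                                                         
                                                                         
                                                                         
                                                                         
                                                                         
                                                                         
                                                                         


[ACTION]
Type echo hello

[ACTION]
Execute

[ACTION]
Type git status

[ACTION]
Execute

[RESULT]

$ ls -la                                                                 
drwxr-xr-x  1 user group    38782 Apr 18 10:54 src/                      
-rw-r--r--  1 user group     3680 Mar 24 10:32 setup.py                  
-rw-r--r--  1 user group    16165 May 28 10:25 main.py                   
drwxr-xr-x  1 user group    30342 Jun 18 10:33 docs/                     
$ python -c "print('hello'.upper())"                                     
HELLO                                                                    
$ python -c "print('hello'.upper())"                                     
HELLO                                                                    
$ echo hello                                                             
hello                                                                    
$ git status                                                             
On branch main                                                           
Changes not staged for commit:                                           
                                                                         
        modified:   config.yaml                                          
        modified:   utils.py                                             
        modified:   README.md                                            
$ █                                                                      
                                                                         
                                                                         
                                                                         
                                                                         
                                                                         
                                                                         
                                                                         
                                                                         
                                                                         
                                                                         


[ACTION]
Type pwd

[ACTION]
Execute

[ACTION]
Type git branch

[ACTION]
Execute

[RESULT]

$ ls -la                                                                 
drwxr-xr-x  1 user group    38782 Apr 18 10:54 src/                      
-rw-r--r--  1 user group     3680 Mar 24 10:32 setup.py                  
-rw-r--r--  1 user group    16165 May 28 10:25 main.py                   
drwxr-xr-x  1 user group    30342 Jun 18 10:33 docs/                     
$ python -c "print('hello'.upper())"                                     
HELLO                                                                    
$ python -c "print('hello'.upper())"                                     
HELLO                                                                    
$ echo hello                                                             
hello                                                                    
$ git status                                                             
On branch main                                                           
Changes not staged for commit:                                           
                                                                         
        modified:   config.yaml                                          
        modified:   utils.py                                             
        modified:   README.md                                            
$ pwd                                                                    
/home/user                                                               
$ git branch                                                             
* main                                                                   
  feature/auth                                                           
$ █                                                                      
                                                                         
                                                                         
                                                                         
                                                                         
                                                                         


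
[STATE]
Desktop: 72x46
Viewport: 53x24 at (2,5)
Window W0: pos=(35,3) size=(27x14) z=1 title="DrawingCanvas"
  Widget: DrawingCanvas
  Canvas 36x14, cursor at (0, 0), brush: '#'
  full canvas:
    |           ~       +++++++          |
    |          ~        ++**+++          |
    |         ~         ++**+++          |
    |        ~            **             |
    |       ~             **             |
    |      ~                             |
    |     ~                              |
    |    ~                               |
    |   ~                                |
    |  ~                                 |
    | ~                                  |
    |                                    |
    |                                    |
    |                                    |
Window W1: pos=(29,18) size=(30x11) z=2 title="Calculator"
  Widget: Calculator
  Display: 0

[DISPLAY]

                                 ┠───────────────────
                                 ┃+          ~       
                                 ┃          ~        
                                 ┃         ~         
                                 ┃        ~          
                                 ┃       ~           
                                 ┃      ~            
                                 ┃     ~             
                                 ┃    ~              
                                 ┃   ~               
                                 ┃  ~                
                                 ┗━━━━━━━━━━━━━━━━━━━
                                                     
                           ┏━━━━━━━━━━━━━━━━━━━━━━━━━
                           ┃ Calculator              
                           ┠─────────────────────────
                           ┃                         
                           ┃┌───┬───┬───┬───┐        
                           ┃│ 7 │ 8 │ 9 │ ÷ │        
                           ┃├───┼───┼───┼───┤        
                           ┃│ 4 │ 5 │ 6 │ × │        
                           ┃├───┼───┼───┼───┤        
                           ┃│ 1 │ 2 │ 3 │ - │        
                           ┗━━━━━━━━━━━━━━━━━━━━━━━━━


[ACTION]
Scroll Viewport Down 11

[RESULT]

                                 ┗━━━━━━━━━━━━━━━━━━━
                                                     
                           ┏━━━━━━━━━━━━━━━━━━━━━━━━━
                           ┃ Calculator              
                           ┠─────────────────────────
                           ┃                         
                           ┃┌───┬───┬───┬───┐        
                           ┃│ 7 │ 8 │ 9 │ ÷ │        
                           ┃├───┼───┼───┼───┤        
                           ┃│ 4 │ 5 │ 6 │ × │        
                           ┃├───┼───┼───┼───┤        
                           ┃│ 1 │ 2 │ 3 │ - │        
                           ┗━━━━━━━━━━━━━━━━━━━━━━━━━
                                                     
                                                     
                                                     
                                                     
                                                     
                                                     
                                                     
                                                     
                                                     
                                                     
                                                     


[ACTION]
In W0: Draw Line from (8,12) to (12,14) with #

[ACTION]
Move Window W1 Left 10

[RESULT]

                                 ┗━━━━━━━━━━━━━━━━━━━
                                                     
                 ┏━━━━━━━━━━━━━━━━━━━━━━━━━━━━┓      
                 ┃ Calculator                 ┃      
                 ┠────────────────────────────┨      
                 ┃                           0┃      
                 ┃┌───┬───┬───┬───┐           ┃      
                 ┃│ 7 │ 8 │ 9 │ ÷ │           ┃      
                 ┃├───┼───┼───┼───┤           ┃      
                 ┃│ 4 │ 5 │ 6 │ × │           ┃      
                 ┃├───┼───┼───┼───┤           ┃      
                 ┃│ 1 │ 2 │ 3 │ - │           ┃      
                 ┗━━━━━━━━━━━━━━━━━━━━━━━━━━━━┛      
                                                     
                                                     
                                                     
                                                     
                                                     
                                                     
                                                     
                                                     
                                                     
                                                     
                                                     


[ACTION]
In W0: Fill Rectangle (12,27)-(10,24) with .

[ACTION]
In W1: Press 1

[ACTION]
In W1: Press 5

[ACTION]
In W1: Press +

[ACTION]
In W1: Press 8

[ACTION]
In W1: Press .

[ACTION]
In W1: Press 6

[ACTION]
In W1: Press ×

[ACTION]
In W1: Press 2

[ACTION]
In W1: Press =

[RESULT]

                                 ┗━━━━━━━━━━━━━━━━━━━
                                                     
                 ┏━━━━━━━━━━━━━━━━━━━━━━━━━━━━┓      
                 ┃ Calculator                 ┃      
                 ┠────────────────────────────┨      
                 ┃                        47.2┃      
                 ┃┌───┬───┬───┬───┐           ┃      
                 ┃│ 7 │ 8 │ 9 │ ÷ │           ┃      
                 ┃├───┼───┼───┼───┤           ┃      
                 ┃│ 4 │ 5 │ 6 │ × │           ┃      
                 ┃├───┼───┼───┼───┤           ┃      
                 ┃│ 1 │ 2 │ 3 │ - │           ┃      
                 ┗━━━━━━━━━━━━━━━━━━━━━━━━━━━━┛      
                                                     
                                                     
                                                     
                                                     
                                                     
                                                     
                                                     
                                                     
                                                     
                                                     
                                                     
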